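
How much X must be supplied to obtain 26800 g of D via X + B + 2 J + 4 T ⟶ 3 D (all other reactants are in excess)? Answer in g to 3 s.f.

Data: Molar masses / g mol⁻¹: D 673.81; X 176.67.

n(D) = 26800 / 673.81 = 39.77 mol
n(X) = (1/3) × 39.77 = 13.26 mol
mass = 13.26 × 176.67 = 2343 g

2340 g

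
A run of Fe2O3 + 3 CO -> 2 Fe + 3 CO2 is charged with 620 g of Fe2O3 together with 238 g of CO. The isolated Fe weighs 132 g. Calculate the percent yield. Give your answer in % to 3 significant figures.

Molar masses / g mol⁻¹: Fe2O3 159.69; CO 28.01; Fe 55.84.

n(Fe2O3) = 620.0 / 159.69 = 3.883 mol
n(CO) = 238.0 / 28.01 = 8.497 mol
n/ν for Fe2O3 = 3.883/1 = 3.883
n/ν for CO = 8.497/3 = 2.832
Smallest n/ν is CO → limiting reagent.
theoretical n(Fe) = (2/3) × 8.497 = 5.665 mol → 316.3 g
% yield = 132 / 316.3 × 100 = 41.73 %

41.7 %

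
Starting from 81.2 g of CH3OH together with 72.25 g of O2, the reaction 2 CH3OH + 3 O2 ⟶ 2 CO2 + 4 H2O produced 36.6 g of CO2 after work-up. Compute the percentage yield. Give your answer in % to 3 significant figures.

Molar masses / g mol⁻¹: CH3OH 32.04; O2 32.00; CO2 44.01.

55.3 %

n(CH3OH) = 81.20 / 32.04 = 2.534 mol
n(O2) = 72.25 / 32.00 = 2.258 mol
n/ν → CH3OH: 1.267, O2: 0.7527; O2 is limiting.
theoretical n(CO2) = (2/3) × 2.258 = 1.505 mol → 66.24 g
% yield = 36.6 / 66.24 × 100 = 55.25 %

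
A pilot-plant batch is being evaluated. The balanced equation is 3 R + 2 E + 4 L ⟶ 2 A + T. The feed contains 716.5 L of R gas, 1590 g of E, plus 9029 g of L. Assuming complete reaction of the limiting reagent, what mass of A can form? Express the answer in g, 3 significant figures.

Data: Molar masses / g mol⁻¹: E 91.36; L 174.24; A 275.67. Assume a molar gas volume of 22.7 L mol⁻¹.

4800 g

n(R) = 716.5 / 22.7 = 31.56 mol
n(E) = 1590 / 91.36 = 17.40 mol
n(L) = 9029 / 174.24 = 51.82 mol
n/ν → R: 10.52, E: 8.700, L: 12.96; E is limiting.
n(A) = (2/2) × 17.40 = 17.40 mol
mass = 17.40 × 275.67 = 4797 g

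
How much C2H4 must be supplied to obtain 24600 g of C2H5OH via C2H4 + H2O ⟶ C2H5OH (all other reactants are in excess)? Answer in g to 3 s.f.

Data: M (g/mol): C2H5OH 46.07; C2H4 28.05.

15000 g

n(C2H5OH) = 24600 / 46.07 = 534.0 mol
n(C2H4) = (1/1) × 534.0 = 534.0 mol
mass = 534.0 × 28.05 = 14980 g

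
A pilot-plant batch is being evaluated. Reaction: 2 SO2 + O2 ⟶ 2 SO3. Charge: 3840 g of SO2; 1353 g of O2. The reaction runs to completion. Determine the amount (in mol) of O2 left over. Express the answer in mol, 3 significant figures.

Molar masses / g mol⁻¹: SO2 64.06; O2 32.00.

12.3 mol

n(SO2) = 3840 / 64.06 = 59.94 mol
n(O2) = 1353 / 32.00 = 42.28 mol
n/ν → SO2: 29.97, O2: 42.28; SO2 is limiting.
O2 consumed = (1/2) × 59.94 = 29.97 mol
O2 remaining = 42.28 − 29.97 = 12.31 mol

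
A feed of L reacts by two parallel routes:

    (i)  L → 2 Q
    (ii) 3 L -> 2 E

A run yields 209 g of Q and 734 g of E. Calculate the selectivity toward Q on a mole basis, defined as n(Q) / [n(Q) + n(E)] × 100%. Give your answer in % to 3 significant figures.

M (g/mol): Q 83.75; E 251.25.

46.1 %

n(Q) = 209 / 83.75 = 2.496 mol
n(E) = 734 / 251.25 = 2.921 mol
selectivity = 2.496/(2.496+2.921) × 100 = 46.08 %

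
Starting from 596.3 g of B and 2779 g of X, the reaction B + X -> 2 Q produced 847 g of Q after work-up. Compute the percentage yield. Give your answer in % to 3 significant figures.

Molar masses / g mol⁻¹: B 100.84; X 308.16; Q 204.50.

n(B) = 596.3 / 100.84 = 5.913 mol
n(X) = 2779 / 308.16 = 9.018 mol
n/ν → B: 5.913, X: 9.018; B is limiting.
theoretical n(Q) = (2/1) × 5.913 = 11.83 mol → 2419 g
% yield = 847 / 2419 × 100 = 35.01 %

35.0 %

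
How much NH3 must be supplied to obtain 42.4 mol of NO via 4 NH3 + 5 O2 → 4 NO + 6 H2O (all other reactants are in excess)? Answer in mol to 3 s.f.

n(NO) = 42.40 mol
n(NH3) = (4/4) × 42.40 = 42.40 mol

42.4 mol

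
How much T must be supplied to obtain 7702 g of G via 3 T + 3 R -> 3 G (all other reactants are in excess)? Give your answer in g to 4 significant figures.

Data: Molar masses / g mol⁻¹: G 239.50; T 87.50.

2814 g

n(G) = 7702 / 239.50 = 32.16 mol
n(T) = (3/3) × 32.16 = 32.16 mol
mass = 32.16 × 87.50 = 2814 g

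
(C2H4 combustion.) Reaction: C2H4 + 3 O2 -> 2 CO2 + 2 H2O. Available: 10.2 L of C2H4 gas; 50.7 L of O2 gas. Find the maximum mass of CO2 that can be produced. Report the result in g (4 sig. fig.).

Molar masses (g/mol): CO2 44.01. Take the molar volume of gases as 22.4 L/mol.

n(C2H4) = 10.20 / 22.4 = 0.4554 mol
n(O2) = 50.70 / 22.4 = 2.263 mol
n/ν for C2H4 = 0.4554/1 = 0.4554
n/ν for O2 = 2.263/3 = 0.7543
Smallest n/ν is C2H4 → limiting reagent.
n(CO2) = (2/1) × 0.4554 = 0.9108 mol
mass = 0.9108 × 44.01 = 40.08 g

40.08 g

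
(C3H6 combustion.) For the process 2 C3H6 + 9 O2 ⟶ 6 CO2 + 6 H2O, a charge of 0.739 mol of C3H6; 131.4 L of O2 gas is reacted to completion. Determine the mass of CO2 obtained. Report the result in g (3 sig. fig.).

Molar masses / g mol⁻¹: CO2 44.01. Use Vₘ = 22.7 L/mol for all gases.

n(C3H6) = 0.7390 mol
n(O2) = 131.4 / 22.7 = 5.789 mol
n/ν for C3H6 = 0.7390/2 = 0.3695
n/ν for O2 = 5.789/9 = 0.6432
Smallest n/ν is C3H6 → limiting reagent.
n(CO2) = (6/2) × 0.7390 = 2.217 mol
mass = 2.217 × 44.01 = 97.57 g

97.6 g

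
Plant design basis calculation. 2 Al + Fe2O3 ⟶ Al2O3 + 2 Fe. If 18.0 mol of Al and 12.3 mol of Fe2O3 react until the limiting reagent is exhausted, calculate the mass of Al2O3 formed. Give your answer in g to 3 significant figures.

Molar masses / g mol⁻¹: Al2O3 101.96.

918 g

n(Al) = 18.00 mol
n(Fe2O3) = 12.30 mol
n/ν → Al: 9.000, Fe2O3: 12.30; Al is limiting.
n(Al2O3) = (1/2) × 18.00 = 9.000 mol
mass = 9.000 × 101.96 = 917.6 g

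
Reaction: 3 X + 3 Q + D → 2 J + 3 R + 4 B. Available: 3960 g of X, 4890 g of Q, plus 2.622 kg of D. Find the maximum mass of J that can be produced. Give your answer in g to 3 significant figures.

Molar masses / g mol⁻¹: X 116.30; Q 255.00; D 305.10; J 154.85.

1980 g

n(X) = 3960 / 116.30 = 34.05 mol
n(Q) = 4890 / 255.00 = 19.18 mol
n(D) = 2.622×1000 / 305.10 = 8.594 mol
n/ν → X: 11.35, Q: 6.393, D: 8.594; Q is limiting.
n(J) = (2/3) × 19.18 = 12.79 mol
mass = 12.79 × 154.85 = 1981 g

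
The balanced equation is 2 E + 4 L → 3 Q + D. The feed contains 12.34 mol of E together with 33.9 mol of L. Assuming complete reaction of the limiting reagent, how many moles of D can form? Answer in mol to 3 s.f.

6.17 mol

n(E) = 12.34 mol
n(L) = 33.90 mol
n/ν for E = 12.34/2 = 6.170
n/ν for L = 33.90/4 = 8.475
Smallest n/ν is E → limiting reagent.
n(D) = (1/2) × 12.34 = 6.170 mol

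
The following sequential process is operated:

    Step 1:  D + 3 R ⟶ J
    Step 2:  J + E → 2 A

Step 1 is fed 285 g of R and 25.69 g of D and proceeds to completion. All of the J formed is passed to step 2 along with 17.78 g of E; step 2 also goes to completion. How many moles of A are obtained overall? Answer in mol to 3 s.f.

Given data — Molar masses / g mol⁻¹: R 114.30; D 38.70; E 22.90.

Step 1:
n(R) = 285.0 / 114.30 = 2.493 mol
n(D) = 25.69 / 38.70 = 0.6638 mol
n/ν for R = 2.493/3 = 0.8310
n/ν for D = 0.6638/1 = 0.6638
Smallest n/ν is D → limiting reagent.
n(J) produced = (1/1) × 0.6638 = 0.6638 mol
Step 2:
n(J) available = 0.6638 mol
n(E) = 17.78 / 22.90 = 0.7764 mol
n/ν for J = 0.6638/1 = 0.6638
n/ν for E = 0.7764/1 = 0.7764
Smallest n/ν is J → limiting reagent.
n(A) = (2/1) × 0.6638 = 1.328 mol

1.33 mol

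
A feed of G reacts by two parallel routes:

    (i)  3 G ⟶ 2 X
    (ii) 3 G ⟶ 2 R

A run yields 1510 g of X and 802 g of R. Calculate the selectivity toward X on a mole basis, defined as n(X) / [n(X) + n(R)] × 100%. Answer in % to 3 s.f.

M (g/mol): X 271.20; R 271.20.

65.3 %

n(X) = 1510 / 271.20 = 5.568 mol
n(R) = 802 / 271.20 = 2.957 mol
selectivity = 5.568/(5.568+2.957) × 100 = 65.31 %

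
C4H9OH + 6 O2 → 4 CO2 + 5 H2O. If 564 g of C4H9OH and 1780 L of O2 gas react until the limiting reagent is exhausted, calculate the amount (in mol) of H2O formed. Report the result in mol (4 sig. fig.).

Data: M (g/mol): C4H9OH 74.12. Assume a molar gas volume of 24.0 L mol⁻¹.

n(C4H9OH) = 564.0 / 74.12 = 7.609 mol
n(O2) = 1780 / 24.0 = 74.17 mol
n/ν → C4H9OH: 7.609, O2: 12.36; C4H9OH is limiting.
n(H2O) = (5/1) × 7.609 = 38.05 mol

38.05 mol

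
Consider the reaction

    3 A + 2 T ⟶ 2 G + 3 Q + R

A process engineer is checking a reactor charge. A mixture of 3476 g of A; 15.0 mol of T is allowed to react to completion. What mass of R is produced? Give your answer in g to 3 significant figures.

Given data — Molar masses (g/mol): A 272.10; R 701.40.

2990 g

n(A) = 3476 / 272.10 = 12.77 mol
n(T) = 15.00 mol
n/ν for A = 12.77/3 = 4.257
n/ν for T = 15.00/2 = 7.500
Smallest n/ν is A → limiting reagent.
n(R) = (1/3) × 12.77 = 4.257 mol
mass = 4.257 × 701.40 = 2986 g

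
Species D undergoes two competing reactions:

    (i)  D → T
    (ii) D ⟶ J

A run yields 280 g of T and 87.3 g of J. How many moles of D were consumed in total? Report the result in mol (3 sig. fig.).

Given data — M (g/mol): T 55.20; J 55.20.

6.65 mol

n(T) = 280 / 55.20 = 5.072 mol
n(J) = 87.3 / 55.20 = 1.582 mol
n(D) via (i) = (1/1)×5.072 = 5.072 mol
n(D) via (ii) = (1/1)×1.582 = 1.582 mol
total n(D) = 5.072 + 1.582 = 6.654 mol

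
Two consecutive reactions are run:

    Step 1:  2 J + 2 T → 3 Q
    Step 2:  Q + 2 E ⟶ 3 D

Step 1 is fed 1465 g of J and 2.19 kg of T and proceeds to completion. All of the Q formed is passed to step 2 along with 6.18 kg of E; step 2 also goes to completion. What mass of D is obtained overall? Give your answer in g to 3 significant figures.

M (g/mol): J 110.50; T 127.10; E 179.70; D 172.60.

8900 g

Step 1:
n(J) = 1465 / 110.50 = 13.26 mol
n(T) = 2.190×1000 / 127.10 = 17.23 mol
n/ν for J = 13.26/2 = 6.630
n/ν for T = 17.23/2 = 8.615
Smallest n/ν is J → limiting reagent.
n(Q) produced = (3/2) × 13.26 = 19.89 mol
Step 2:
n(Q) available = 19.89 mol
n(E) = 6.180×1000 / 179.70 = 34.39 mol
n/ν for Q = 19.89/1 = 19.89
n/ν for E = 34.39/2 = 17.20
Smallest n/ν is E → limiting reagent.
n(D) = (3/2) × 34.39 = 51.59 mol
mass = 51.59 × 172.60 = 8904 g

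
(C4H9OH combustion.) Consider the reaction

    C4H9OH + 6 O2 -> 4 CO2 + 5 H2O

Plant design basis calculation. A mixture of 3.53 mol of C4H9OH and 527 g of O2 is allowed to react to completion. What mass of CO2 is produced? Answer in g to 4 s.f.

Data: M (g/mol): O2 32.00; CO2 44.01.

483.2 g

n(C4H9OH) = 3.530 mol
n(O2) = 527.0 / 32.00 = 16.47 mol
n/ν for C4H9OH = 3.530/1 = 3.530
n/ν for O2 = 16.47/6 = 2.745
Smallest n/ν is O2 → limiting reagent.
n(CO2) = (4/6) × 16.47 = 10.98 mol
mass = 10.98 × 44.01 = 483.2 g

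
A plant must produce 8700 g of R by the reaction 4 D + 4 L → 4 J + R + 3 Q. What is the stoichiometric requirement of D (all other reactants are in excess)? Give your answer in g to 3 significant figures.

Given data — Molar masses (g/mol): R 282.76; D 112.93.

13900 g

n(R) = 8700 / 282.76 = 30.77 mol
n(D) = (4/1) × 30.77 = 123.1 mol
mass = 123.1 × 112.93 = 13900 g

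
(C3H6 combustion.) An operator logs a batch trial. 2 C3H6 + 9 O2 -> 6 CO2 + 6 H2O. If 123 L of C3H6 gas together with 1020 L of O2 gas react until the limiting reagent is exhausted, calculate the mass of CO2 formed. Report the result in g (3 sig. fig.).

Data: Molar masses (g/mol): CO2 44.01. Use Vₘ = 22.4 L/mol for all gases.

n(C3H6) = 123.0 / 22.4 = 5.491 mol
n(O2) = 1020 / 22.4 = 45.54 mol
n/ν for C3H6 = 5.491/2 = 2.746
n/ν for O2 = 45.54/9 = 5.060
Smallest n/ν is C3H6 → limiting reagent.
n(CO2) = (6/2) × 5.491 = 16.47 mol
mass = 16.47 × 44.01 = 724.8 g

725 g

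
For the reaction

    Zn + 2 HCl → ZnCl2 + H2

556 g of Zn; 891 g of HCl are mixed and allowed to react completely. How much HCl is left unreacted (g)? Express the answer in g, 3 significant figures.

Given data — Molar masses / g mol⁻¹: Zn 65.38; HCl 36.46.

271 g

n(Zn) = 556.0 / 65.38 = 8.504 mol
n(HCl) = 891.0 / 36.46 = 24.44 mol
n/ν → Zn: 8.504, HCl: 12.22; Zn is limiting.
HCl consumed = (2/1) × 8.504 = 17.01 mol
HCl remaining = 24.44 − 17.01 = 7.430 mol
mass = 7.430 × 36.46 = 270.9 g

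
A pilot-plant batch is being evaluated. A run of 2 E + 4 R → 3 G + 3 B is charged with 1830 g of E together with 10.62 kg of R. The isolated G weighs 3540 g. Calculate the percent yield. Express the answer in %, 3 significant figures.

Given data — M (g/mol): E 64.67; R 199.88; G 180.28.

49.3 %

n(E) = 1830 / 64.67 = 28.30 mol
n(R) = 10.62×1000 / 199.88 = 53.13 mol
n/ν for E = 28.30/2 = 14.15
n/ν for R = 53.13/4 = 13.28
Smallest n/ν is R → limiting reagent.
theoretical n(G) = (3/4) × 53.13 = 39.85 mol → 7184 g
% yield = 3540 / 7184 × 100 = 49.28 %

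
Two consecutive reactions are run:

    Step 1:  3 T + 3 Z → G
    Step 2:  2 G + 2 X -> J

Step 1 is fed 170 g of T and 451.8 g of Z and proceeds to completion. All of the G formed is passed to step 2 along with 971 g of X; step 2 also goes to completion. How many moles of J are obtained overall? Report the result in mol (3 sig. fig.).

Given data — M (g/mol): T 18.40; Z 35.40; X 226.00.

1.54 mol

Step 1:
n(T) = 170.0 / 18.40 = 9.239 mol
n(Z) = 451.8 / 35.40 = 12.76 mol
n/ν → T: 3.080, Z: 4.253; T is limiting.
n(G) produced = (1/3) × 9.239 = 3.080 mol
Step 2:
n(G) available = 3.080 mol
n(X) = 971.0 / 226.00 = 4.296 mol
n/ν → G: 1.540, X: 2.148; G is limiting.
n(J) = (1/2) × 3.080 = 1.540 mol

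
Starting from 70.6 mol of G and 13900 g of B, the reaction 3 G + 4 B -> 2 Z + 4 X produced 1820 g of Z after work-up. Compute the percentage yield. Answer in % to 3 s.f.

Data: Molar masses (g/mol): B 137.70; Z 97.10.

39.8 %

n(G) = 70.60 mol
n(B) = 13900 / 137.70 = 100.9 mol
n/ν → G: 23.53, B: 25.23; G is limiting.
theoretical n(Z) = (2/3) × 70.60 = 47.07 mol → 4570 g
% yield = 1820 / 4570 × 100 = 39.82 %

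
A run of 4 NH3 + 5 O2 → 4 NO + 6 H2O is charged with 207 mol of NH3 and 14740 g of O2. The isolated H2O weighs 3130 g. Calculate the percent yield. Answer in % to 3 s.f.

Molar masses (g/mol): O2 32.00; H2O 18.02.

55.9 %

n(NH3) = 207.0 mol
n(O2) = 14740 / 32.00 = 460.6 mol
n/ν for NH3 = 207.0/4 = 51.75
n/ν for O2 = 460.6/5 = 92.12
Smallest n/ν is NH3 → limiting reagent.
theoretical n(H2O) = (6/4) × 207.0 = 310.5 mol → 5595 g
% yield = 3130 / 5595 × 100 = 55.94 %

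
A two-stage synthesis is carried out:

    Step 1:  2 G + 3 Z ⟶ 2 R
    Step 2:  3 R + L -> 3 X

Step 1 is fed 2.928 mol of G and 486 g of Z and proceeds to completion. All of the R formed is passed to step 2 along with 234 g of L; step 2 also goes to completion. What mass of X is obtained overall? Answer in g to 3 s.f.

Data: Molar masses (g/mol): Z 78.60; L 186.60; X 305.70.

Step 1:
n(G) = 2.928 mol
n(Z) = 486.0 / 78.60 = 6.183 mol
n/ν → G: 1.464, Z: 2.061; G is limiting.
n(R) produced = (2/2) × 2.928 = 2.928 mol
Step 2:
n(R) available = 2.928 mol
n(L) = 234.0 / 186.60 = 1.254 mol
n/ν → R: 0.9760, L: 1.254; R is limiting.
n(X) = (3/3) × 2.928 = 2.928 mol
mass = 2.928 × 305.70 = 895.1 g

895 g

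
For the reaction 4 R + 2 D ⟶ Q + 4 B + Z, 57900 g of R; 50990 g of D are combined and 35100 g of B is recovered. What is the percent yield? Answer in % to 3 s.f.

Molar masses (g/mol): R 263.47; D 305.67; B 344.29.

n(R) = 57900 / 263.47 = 219.8 mol
n(D) = 50990 / 305.67 = 166.8 mol
n/ν → R: 54.95, D: 83.40; R is limiting.
theoretical n(B) = (4/4) × 219.8 = 219.8 mol → 75670 g
% yield = 35100 / 75670 × 100 = 46.39 %

46.4 %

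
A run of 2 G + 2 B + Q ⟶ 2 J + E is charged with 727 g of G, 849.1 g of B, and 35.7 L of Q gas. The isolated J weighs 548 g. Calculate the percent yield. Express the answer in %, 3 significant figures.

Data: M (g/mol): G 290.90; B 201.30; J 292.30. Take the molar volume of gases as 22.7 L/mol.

n(G) = 727.0 / 290.90 = 2.499 mol
n(B) = 849.1 / 201.30 = 4.218 mol
n(Q) = 35.70 / 22.7 = 1.573 mol
n/ν for G = 2.499/2 = 1.250
n/ν for B = 4.218/2 = 2.109
n/ν for Q = 1.573/1 = 1.573
Smallest n/ν is G → limiting reagent.
theoretical n(J) = (2/2) × 2.499 = 2.499 mol → 730.5 g
% yield = 548 / 730.5 × 100 = 75.02 %

75.0 %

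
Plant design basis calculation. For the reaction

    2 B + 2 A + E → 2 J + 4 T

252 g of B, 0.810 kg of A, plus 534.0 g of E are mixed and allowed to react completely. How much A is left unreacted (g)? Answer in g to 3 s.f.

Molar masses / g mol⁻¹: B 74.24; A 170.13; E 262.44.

n(B) = 252.0 / 74.24 = 3.394 mol
n(A) = 0.8100×1000 / 170.13 = 4.761 mol
n(E) = 534.0 / 262.44 = 2.035 mol
n/ν → B: 1.697, A: 2.381, E: 2.035; B is limiting.
A consumed = (2/2) × 3.394 = 3.394 mol
A remaining = 4.761 − 3.394 = 1.367 mol
mass = 1.367 × 170.13 = 232.6 g

233 g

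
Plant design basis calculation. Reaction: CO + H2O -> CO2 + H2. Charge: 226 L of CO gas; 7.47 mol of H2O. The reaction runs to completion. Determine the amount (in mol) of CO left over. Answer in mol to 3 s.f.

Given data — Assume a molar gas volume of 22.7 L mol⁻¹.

2.49 mol

n(CO) = 226.0 / 22.7 = 9.956 mol
n(H2O) = 7.470 mol
n/ν for CO = 9.956/1 = 9.956
n/ν for H2O = 7.470/1 = 7.470
Smallest n/ν is H2O → limiting reagent.
CO consumed = (1/1) × 7.470 = 7.470 mol
CO remaining = 9.956 − 7.470 = 2.486 mol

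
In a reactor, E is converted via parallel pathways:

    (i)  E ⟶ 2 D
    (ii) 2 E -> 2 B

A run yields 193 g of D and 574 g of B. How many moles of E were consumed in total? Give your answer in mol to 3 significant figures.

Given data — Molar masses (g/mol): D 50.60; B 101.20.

7.58 mol

n(D) = 193 / 50.60 = 3.814 mol
n(B) = 574 / 101.20 = 5.672 mol
n(E) via (i) = (1/2)×3.814 = 1.907 mol
n(E) via (ii) = (2/2)×5.672 = 5.672 mol
total n(E) = 1.907 + 5.672 = 7.579 mol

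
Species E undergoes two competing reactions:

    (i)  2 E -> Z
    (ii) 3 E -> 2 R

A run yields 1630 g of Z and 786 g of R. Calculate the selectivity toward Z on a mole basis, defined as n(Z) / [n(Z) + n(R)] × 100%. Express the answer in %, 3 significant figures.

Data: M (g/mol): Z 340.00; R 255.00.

n(Z) = 1630 / 340.00 = 4.794 mol
n(R) = 786 / 255.00 = 3.082 mol
selectivity = 4.794/(4.794+3.082) × 100 = 60.87 %

60.9 %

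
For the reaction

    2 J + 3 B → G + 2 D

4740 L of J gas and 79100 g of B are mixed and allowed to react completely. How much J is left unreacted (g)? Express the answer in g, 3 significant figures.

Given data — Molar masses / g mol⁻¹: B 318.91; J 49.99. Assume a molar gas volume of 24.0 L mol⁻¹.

1610 g

n(J) = 4740 / 24.0 = 197.5 mol
n(B) = 79100 / 318.91 = 248.0 mol
n/ν → J: 98.75, B: 82.67; B is limiting.
J consumed = (2/3) × 248.0 = 165.3 mol
J remaining = 197.5 − 165.3 = 32.20 mol
mass = 32.20 × 49.99 = 1610 g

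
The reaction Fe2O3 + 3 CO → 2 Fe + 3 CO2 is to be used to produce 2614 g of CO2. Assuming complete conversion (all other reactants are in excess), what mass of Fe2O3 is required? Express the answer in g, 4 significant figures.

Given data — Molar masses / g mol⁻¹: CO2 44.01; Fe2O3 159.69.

n(CO2) = 2614 / 44.01 = 59.40 mol
n(Fe2O3) = (1/3) × 59.40 = 19.80 mol
mass = 19.80 × 159.69 = 3162 g

3162 g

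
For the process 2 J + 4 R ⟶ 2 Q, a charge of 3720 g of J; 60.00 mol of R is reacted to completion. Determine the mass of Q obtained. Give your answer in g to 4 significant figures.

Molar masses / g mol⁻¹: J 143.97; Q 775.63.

20040 g

n(J) = 3720 / 143.97 = 25.84 mol
n(R) = 60.00 mol
n/ν → J: 12.92, R: 15.00; J is limiting.
n(Q) = (2/2) × 25.84 = 25.84 mol
mass = 25.84 × 775.63 = 20040 g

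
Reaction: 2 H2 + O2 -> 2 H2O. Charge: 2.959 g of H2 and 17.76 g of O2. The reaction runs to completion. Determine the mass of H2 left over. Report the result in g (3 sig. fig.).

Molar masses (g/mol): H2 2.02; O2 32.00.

n(H2) = 2.959 / 2.02 = 1.465 mol
n(O2) = 17.76 / 32.00 = 0.5550 mol
n/ν for H2 = 1.465/2 = 0.7325
n/ν for O2 = 0.5550/1 = 0.5550
Smallest n/ν is O2 → limiting reagent.
H2 consumed = (2/1) × 0.5550 = 1.110 mol
H2 remaining = 1.465 − 1.110 = 0.3550 mol
mass = 0.3550 × 2.02 = 0.7171 g

0.717 g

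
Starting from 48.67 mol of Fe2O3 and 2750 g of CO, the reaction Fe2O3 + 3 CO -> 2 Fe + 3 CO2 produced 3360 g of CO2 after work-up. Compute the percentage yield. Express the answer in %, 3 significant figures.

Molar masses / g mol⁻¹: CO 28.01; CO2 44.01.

77.8 %

n(Fe2O3) = 48.67 mol
n(CO) = 2750 / 28.01 = 98.18 mol
n/ν → Fe2O3: 48.67, CO: 32.73; CO is limiting.
theoretical n(CO2) = (3/3) × 98.18 = 98.18 mol → 4321 g
% yield = 3360 / 4321 × 100 = 77.76 %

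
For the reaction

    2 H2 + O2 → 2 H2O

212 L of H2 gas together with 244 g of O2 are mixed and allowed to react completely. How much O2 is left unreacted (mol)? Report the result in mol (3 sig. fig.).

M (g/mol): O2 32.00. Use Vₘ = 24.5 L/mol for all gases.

3.30 mol

n(H2) = 212.0 / 24.5 = 8.653 mol
n(O2) = 244.0 / 32.00 = 7.625 mol
n/ν for H2 = 8.653/2 = 4.327
n/ν for O2 = 7.625/1 = 7.625
Smallest n/ν is H2 → limiting reagent.
O2 consumed = (1/2) × 8.653 = 4.327 mol
O2 remaining = 7.625 − 4.327 = 3.298 mol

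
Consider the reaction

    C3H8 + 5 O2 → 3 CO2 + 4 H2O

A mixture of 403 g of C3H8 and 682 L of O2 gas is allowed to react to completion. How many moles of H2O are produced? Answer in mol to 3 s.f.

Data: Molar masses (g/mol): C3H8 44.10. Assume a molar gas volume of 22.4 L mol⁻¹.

24.4 mol

n(C3H8) = 403.0 / 44.10 = 9.138 mol
n(O2) = 682.0 / 22.4 = 30.45 mol
n/ν for C3H8 = 9.138/1 = 9.138
n/ν for O2 = 30.45/5 = 6.090
Smallest n/ν is O2 → limiting reagent.
n(H2O) = (4/5) × 30.45 = 24.36 mol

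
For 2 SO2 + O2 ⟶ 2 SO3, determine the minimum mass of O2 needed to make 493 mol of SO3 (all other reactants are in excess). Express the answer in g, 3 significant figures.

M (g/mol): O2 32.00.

7890 g

n(SO3) = 493.0 mol
n(O2) = (1/2) × 493.0 = 246.5 mol
mass = 246.5 × 32.00 = 7888 g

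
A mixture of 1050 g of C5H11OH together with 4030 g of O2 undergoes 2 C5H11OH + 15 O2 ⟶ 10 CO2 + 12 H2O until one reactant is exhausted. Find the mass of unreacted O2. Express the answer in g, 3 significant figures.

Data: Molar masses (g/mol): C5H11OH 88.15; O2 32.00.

1170 g

n(C5H11OH) = 1050 / 88.15 = 11.91 mol
n(O2) = 4030 / 32.00 = 125.9 mol
n/ν for C5H11OH = 11.91/2 = 5.955
n/ν for O2 = 125.9/15 = 8.393
Smallest n/ν is C5H11OH → limiting reagent.
O2 consumed = (15/2) × 11.91 = 89.33 mol
O2 remaining = 125.9 − 89.33 = 36.57 mol
mass = 36.57 × 32.00 = 1170 g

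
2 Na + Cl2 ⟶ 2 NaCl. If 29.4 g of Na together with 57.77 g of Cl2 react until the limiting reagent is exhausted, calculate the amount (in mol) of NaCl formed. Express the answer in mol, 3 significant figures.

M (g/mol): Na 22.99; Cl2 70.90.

1.28 mol

n(Na) = 29.40 / 22.99 = 1.279 mol
n(Cl2) = 57.77 / 70.90 = 0.8148 mol
n/ν → Na: 0.6395, Cl2: 0.8148; Na is limiting.
n(NaCl) = (2/2) × 1.279 = 1.279 mol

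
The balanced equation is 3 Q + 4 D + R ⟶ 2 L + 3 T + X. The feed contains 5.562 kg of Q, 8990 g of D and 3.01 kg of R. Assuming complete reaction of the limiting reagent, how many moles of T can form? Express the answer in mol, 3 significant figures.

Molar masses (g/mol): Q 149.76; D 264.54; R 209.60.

n(Q) = 5.562×1000 / 149.76 = 37.14 mol
n(D) = 8990 / 264.54 = 33.98 mol
n(R) = 3.010×1000 / 209.60 = 14.36 mol
n/ν for Q = 37.14/3 = 12.38
n/ν for D = 33.98/4 = 8.495
n/ν for R = 14.36/1 = 14.36
Smallest n/ν is D → limiting reagent.
n(T) = (3/4) × 33.98 = 25.49 mol

25.5 mol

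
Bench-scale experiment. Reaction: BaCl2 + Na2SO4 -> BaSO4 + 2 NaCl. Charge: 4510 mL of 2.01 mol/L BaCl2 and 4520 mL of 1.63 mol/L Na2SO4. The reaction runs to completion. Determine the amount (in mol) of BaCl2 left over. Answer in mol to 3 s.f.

1.70 mol

n(BaCl2) = 2.01 × 4510/1000 = 9.065 mol
n(Na2SO4) = 1.63 × 4520/1000 = 7.368 mol
n/ν for BaCl2 = 9.065/1 = 9.065
n/ν for Na2SO4 = 7.368/1 = 7.368
Smallest n/ν is Na2SO4 → limiting reagent.
BaCl2 consumed = (1/1) × 7.368 = 7.368 mol
BaCl2 remaining = 9.065 − 7.368 = 1.697 mol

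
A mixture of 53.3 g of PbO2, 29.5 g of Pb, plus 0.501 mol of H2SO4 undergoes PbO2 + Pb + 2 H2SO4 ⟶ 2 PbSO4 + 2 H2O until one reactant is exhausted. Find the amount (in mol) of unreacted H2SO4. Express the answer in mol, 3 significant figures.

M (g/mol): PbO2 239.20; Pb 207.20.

0.216 mol

n(PbO2) = 53.30 / 239.20 = 0.2228 mol
n(Pb) = 29.50 / 207.20 = 0.1424 mol
n(H2SO4) = 0.5010 mol
n/ν for PbO2 = 0.2228/1 = 0.2228
n/ν for Pb = 0.1424/1 = 0.1424
n/ν for H2SO4 = 0.5010/2 = 0.2505
Smallest n/ν is Pb → limiting reagent.
H2SO4 consumed = (2/1) × 0.1424 = 0.2848 mol
H2SO4 remaining = 0.5010 − 0.2848 = 0.2162 mol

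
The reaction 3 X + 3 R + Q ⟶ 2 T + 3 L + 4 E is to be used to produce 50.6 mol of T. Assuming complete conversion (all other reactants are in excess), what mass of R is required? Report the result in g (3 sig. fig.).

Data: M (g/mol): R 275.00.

n(T) = 50.60 mol
n(R) = (3/2) × 50.60 = 75.90 mol
mass = 75.90 × 275.00 = 20870 g

20900 g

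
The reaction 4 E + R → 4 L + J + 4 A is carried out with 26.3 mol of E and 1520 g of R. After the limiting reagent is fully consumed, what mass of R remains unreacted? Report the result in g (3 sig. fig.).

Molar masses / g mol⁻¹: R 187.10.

n(E) = 26.30 mol
n(R) = 1520 / 187.10 = 8.124 mol
n/ν for E = 26.30/4 = 6.575
n/ν for R = 8.124/1 = 8.124
Smallest n/ν is E → limiting reagent.
R consumed = (1/4) × 26.30 = 6.575 mol
R remaining = 8.124 − 6.575 = 1.549 mol
mass = 1.549 × 187.10 = 289.8 g

290 g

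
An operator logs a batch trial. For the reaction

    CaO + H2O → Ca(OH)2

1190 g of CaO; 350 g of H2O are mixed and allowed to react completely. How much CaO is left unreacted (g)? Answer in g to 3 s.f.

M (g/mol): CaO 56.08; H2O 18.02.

101 g

n(CaO) = 1190 / 56.08 = 21.22 mol
n(H2O) = 350.0 / 18.02 = 19.42 mol
n/ν for CaO = 21.22/1 = 21.22
n/ν for H2O = 19.42/1 = 19.42
Smallest n/ν is H2O → limiting reagent.
CaO consumed = (1/1) × 19.42 = 19.42 mol
CaO remaining = 21.22 − 19.42 = 1.800 mol
mass = 1.800 × 56.08 = 100.9 g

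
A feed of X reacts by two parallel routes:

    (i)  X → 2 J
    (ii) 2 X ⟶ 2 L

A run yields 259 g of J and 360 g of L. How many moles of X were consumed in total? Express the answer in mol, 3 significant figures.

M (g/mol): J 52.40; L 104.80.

5.91 mol

n(J) = 259 / 52.40 = 4.943 mol
n(L) = 360 / 104.80 = 3.435 mol
n(X) via (i) = (1/2)×4.943 = 2.472 mol
n(X) via (ii) = (2/2)×3.435 = 3.435 mol
total n(X) = 2.472 + 3.435 = 5.907 mol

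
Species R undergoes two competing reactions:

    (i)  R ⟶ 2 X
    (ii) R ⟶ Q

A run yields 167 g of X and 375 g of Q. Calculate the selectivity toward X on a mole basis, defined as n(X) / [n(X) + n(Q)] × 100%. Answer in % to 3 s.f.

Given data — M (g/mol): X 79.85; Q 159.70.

n(X) = 167 / 79.85 = 2.091 mol
n(Q) = 375 / 159.70 = 2.348 mol
selectivity = 2.091/(2.091+2.348) × 100 = 47.11 %

47.1 %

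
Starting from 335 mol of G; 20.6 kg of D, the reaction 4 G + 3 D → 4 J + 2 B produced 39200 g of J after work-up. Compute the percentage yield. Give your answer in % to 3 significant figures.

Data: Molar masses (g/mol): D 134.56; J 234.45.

n(G) = 335.0 mol
n(D) = 20.60×1000 / 134.56 = 153.1 mol
n/ν → G: 83.75, D: 51.03; D is limiting.
theoretical n(J) = (4/3) × 153.1 = 204.1 mol → 47850 g
% yield = 39200 / 47850 × 100 = 81.92 %

81.9 %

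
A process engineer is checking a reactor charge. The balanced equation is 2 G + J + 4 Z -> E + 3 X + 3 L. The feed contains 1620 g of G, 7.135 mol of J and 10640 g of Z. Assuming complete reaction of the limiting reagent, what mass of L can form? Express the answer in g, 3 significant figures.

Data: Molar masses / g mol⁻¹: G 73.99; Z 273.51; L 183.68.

3930 g

n(G) = 1620 / 73.99 = 21.89 mol
n(J) = 7.135 mol
n(Z) = 10640 / 273.51 = 38.90 mol
n/ν → G: 10.95, J: 7.135, Z: 9.725; J is limiting.
n(L) = (3/1) × 7.135 = 21.41 mol
mass = 21.41 × 183.68 = 3933 g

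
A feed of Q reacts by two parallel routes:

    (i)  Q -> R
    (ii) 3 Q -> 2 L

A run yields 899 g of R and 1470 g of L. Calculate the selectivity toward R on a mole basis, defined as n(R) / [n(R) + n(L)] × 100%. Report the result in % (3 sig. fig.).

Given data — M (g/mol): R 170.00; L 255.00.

47.8 %

n(R) = 899 / 170.00 = 5.288 mol
n(L) = 1470 / 255.00 = 5.765 mol
selectivity = 5.288/(5.288+5.765) × 100 = 47.84 %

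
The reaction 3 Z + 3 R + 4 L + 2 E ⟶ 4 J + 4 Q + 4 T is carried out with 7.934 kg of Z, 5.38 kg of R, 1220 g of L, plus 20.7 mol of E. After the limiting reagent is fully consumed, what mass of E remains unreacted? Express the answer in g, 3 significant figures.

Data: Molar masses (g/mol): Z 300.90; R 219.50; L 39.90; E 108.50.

587 g

n(Z) = 7.934×1000 / 300.90 = 26.37 mol
n(R) = 5.380×1000 / 219.50 = 24.51 mol
n(L) = 1220 / 39.90 = 30.58 mol
n(E) = 20.70 mol
n/ν for Z = 26.37/3 = 8.790
n/ν for R = 24.51/3 = 8.170
n/ν for L = 30.58/4 = 7.645
n/ν for E = 20.70/2 = 10.35
Smallest n/ν is L → limiting reagent.
E consumed = (2/4) × 30.58 = 15.29 mol
E remaining = 20.70 − 15.29 = 5.410 mol
mass = 5.410 × 108.50 = 587.0 g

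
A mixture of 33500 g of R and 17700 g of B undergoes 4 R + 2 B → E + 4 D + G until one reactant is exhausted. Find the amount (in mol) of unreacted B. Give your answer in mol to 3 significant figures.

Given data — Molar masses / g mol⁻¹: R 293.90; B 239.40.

16.9 mol

n(R) = 33500 / 293.90 = 114.0 mol
n(B) = 17700 / 239.40 = 73.93 mol
n/ν → R: 28.50, B: 36.97; R is limiting.
B consumed = (2/4) × 114.0 = 57.00 mol
B remaining = 73.93 − 57.00 = 16.93 mol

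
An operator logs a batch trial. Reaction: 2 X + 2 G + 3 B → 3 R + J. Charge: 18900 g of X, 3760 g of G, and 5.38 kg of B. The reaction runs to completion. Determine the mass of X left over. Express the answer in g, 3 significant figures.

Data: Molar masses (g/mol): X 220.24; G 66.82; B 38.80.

6510 g

n(X) = 18900 / 220.24 = 85.82 mol
n(G) = 3760 / 66.82 = 56.27 mol
n(B) = 5.380×1000 / 38.80 = 138.7 mol
n/ν for X = 85.82/2 = 42.91
n/ν for G = 56.27/2 = 28.14
n/ν for B = 138.7/3 = 46.23
Smallest n/ν is G → limiting reagent.
X consumed = (2/2) × 56.27 = 56.27 mol
X remaining = 85.82 − 56.27 = 29.55 mol
mass = 29.55 × 220.24 = 6508 g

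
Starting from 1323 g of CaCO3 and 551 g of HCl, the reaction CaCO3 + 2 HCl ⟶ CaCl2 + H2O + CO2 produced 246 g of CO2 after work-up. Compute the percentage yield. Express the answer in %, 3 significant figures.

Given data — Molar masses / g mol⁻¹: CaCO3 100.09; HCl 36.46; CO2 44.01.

n(CaCO3) = 1323 / 100.09 = 13.22 mol
n(HCl) = 551.0 / 36.46 = 15.11 mol
n/ν for CaCO3 = 13.22/1 = 13.22
n/ν for HCl = 15.11/2 = 7.555
Smallest n/ν is HCl → limiting reagent.
theoretical n(CO2) = (1/2) × 15.11 = 7.555 mol → 332.5 g
% yield = 246 / 332.5 × 100 = 73.98 %

74.0 %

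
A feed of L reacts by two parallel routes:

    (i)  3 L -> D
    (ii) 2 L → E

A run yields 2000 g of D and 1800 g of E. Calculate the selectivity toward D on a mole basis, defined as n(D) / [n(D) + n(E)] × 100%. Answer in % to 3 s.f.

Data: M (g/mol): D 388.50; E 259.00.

n(D) = 2000 / 388.50 = 5.148 mol
n(E) = 1800 / 259.00 = 6.950 mol
selectivity = 5.148/(5.148+6.950) × 100 = 42.55 %

42.6 %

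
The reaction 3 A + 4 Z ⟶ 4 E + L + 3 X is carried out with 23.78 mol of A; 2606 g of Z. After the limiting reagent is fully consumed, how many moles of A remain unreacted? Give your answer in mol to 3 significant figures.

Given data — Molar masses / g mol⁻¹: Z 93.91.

n(A) = 23.78 mol
n(Z) = 2606 / 93.91 = 27.75 mol
n/ν for A = 23.78/3 = 7.927
n/ν for Z = 27.75/4 = 6.938
Smallest n/ν is Z → limiting reagent.
A consumed = (3/4) × 27.75 = 20.81 mol
A remaining = 23.78 − 20.81 = 2.970 mol

2.97 mol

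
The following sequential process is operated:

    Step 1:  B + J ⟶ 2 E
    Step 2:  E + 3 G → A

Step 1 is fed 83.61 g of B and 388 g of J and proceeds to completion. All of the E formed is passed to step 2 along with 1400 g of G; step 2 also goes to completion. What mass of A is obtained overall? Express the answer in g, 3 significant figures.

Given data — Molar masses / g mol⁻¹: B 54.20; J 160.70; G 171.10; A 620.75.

1690 g

Step 1:
n(B) = 83.61 / 54.20 = 1.543 mol
n(J) = 388.0 / 160.70 = 2.414 mol
n/ν → B: 1.543, J: 2.414; B is limiting.
n(E) produced = (2/1) × 1.543 = 3.086 mol
Step 2:
n(E) available = 3.086 mol
n(G) = 1400 / 171.10 = 8.182 mol
n/ν → E: 3.086, G: 2.727; G is limiting.
n(A) = (1/3) × 8.182 = 2.727 mol
mass = 2.727 × 620.75 = 1693 g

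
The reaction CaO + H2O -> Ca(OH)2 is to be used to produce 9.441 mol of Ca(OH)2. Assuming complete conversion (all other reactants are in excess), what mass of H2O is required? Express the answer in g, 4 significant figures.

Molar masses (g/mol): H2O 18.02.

170.1 g

n(Ca(OH)2) = 9.441 mol
n(H2O) = (1/1) × 9.441 = 9.441 mol
mass = 9.441 × 18.02 = 170.1 g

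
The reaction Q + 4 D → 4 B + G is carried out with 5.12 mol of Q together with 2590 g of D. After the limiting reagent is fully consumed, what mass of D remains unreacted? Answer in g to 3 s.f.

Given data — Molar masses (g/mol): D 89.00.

n(Q) = 5.120 mol
n(D) = 2590 / 89.00 = 29.10 mol
n/ν for Q = 5.120/1 = 5.120
n/ν for D = 29.10/4 = 7.275
Smallest n/ν is Q → limiting reagent.
D consumed = (4/1) × 5.120 = 20.48 mol
D remaining = 29.10 − 20.48 = 8.620 mol
mass = 8.620 × 89.00 = 767.2 g

767 g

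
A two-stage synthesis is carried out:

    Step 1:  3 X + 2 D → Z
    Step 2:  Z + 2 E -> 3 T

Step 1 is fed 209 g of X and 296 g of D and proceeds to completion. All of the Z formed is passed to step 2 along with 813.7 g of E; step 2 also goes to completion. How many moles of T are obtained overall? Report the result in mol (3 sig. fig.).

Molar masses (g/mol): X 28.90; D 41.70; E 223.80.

Step 1:
n(X) = 209.0 / 28.90 = 7.232 mol
n(D) = 296.0 / 41.70 = 7.098 mol
n/ν for X = 7.232/3 = 2.411
n/ν for D = 7.098/2 = 3.549
Smallest n/ν is X → limiting reagent.
n(Z) produced = (1/3) × 7.232 = 2.411 mol
Step 2:
n(Z) available = 2.411 mol
n(E) = 813.7 / 223.80 = 3.636 mol
n/ν for Z = 2.411/1 = 2.411
n/ν for E = 3.636/2 = 1.818
Smallest n/ν is E → limiting reagent.
n(T) = (3/2) × 3.636 = 5.454 mol

5.45 mol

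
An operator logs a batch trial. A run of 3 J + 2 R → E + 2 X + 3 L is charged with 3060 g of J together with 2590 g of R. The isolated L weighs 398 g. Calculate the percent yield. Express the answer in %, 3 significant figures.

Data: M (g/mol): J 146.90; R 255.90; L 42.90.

61.1 %

n(J) = 3060 / 146.90 = 20.83 mol
n(R) = 2590 / 255.90 = 10.12 mol
n/ν → J: 6.943, R: 5.060; R is limiting.
theoretical n(L) = (3/2) × 10.12 = 15.18 mol → 651.2 g
% yield = 398 / 651.2 × 100 = 61.12 %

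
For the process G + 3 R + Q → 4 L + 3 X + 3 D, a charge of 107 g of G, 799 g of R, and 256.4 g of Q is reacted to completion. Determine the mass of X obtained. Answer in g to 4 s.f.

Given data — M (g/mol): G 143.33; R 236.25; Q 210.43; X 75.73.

169.6 g

n(G) = 107.0 / 143.33 = 0.7465 mol
n(R) = 799.0 / 236.25 = 3.382 mol
n(Q) = 256.4 / 210.43 = 1.218 mol
n/ν → G: 0.7465, R: 1.127, Q: 1.218; G is limiting.
n(X) = (3/1) × 0.7465 = 2.240 mol
mass = 2.240 × 75.73 = 169.6 g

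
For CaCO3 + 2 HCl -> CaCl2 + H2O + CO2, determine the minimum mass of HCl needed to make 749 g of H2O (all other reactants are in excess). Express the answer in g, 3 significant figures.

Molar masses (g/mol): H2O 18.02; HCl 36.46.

n(H2O) = 749 / 18.02 = 41.56 mol
n(HCl) = (2/1) × 41.56 = 83.12 mol
mass = 83.12 × 36.46 = 3031 g

3030 g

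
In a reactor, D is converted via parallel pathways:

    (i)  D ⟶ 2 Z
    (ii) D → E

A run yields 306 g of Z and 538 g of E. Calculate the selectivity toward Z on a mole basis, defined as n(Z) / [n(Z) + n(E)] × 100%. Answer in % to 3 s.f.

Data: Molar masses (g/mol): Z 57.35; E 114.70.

n(Z) = 306 / 57.35 = 5.336 mol
n(E) = 538 / 114.70 = 4.690 mol
selectivity = 5.336/(5.336+4.690) × 100 = 53.22 %

53.2 %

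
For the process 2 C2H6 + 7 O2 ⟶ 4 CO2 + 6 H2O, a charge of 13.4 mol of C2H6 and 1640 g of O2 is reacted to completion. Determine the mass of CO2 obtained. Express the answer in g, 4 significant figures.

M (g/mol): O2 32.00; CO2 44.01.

1179 g

n(C2H6) = 13.40 mol
n(O2) = 1640 / 32.00 = 51.25 mol
n/ν for C2H6 = 13.40/2 = 6.700
n/ν for O2 = 51.25/7 = 7.321
Smallest n/ν is C2H6 → limiting reagent.
n(CO2) = (4/2) × 13.40 = 26.80 mol
mass = 26.80 × 44.01 = 1179 g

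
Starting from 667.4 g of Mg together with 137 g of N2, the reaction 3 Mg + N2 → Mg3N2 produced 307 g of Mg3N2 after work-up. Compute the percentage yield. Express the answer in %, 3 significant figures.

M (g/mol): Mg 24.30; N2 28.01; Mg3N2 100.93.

62.2 %

n(Mg) = 667.4 / 24.30 = 27.47 mol
n(N2) = 137.0 / 28.01 = 4.891 mol
n/ν for Mg = 27.47/3 = 9.157
n/ν for N2 = 4.891/1 = 4.891
Smallest n/ν is N2 → limiting reagent.
theoretical n(Mg3N2) = (1/1) × 4.891 = 4.891 mol → 493.6 g
% yield = 307 / 493.6 × 100 = 62.20 %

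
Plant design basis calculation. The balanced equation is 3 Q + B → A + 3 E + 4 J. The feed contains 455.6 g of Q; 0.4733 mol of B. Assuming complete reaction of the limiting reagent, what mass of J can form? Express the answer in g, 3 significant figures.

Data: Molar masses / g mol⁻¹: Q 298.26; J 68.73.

130 g

n(Q) = 455.6 / 298.26 = 1.528 mol
n(B) = 0.4733 mol
n/ν for Q = 1.528/3 = 0.5093
n/ν for B = 0.4733/1 = 0.4733
Smallest n/ν is B → limiting reagent.
n(J) = (4/1) × 0.4733 = 1.893 mol
mass = 1.893 × 68.73 = 130.1 g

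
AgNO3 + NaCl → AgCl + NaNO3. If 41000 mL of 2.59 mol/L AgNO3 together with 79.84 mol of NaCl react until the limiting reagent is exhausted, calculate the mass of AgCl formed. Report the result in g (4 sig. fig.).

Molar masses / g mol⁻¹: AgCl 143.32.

11440 g

n(AgNO3) = 2.59 × 41000/1000 = 106.2 mol
n(NaCl) = 79.84 mol
n/ν for AgNO3 = 106.2/1 = 106.2
n/ν for NaCl = 79.84/1 = 79.84
Smallest n/ν is NaCl → limiting reagent.
n(AgCl) = (1/1) × 79.84 = 79.84 mol
mass = 79.84 × 143.32 = 11440 g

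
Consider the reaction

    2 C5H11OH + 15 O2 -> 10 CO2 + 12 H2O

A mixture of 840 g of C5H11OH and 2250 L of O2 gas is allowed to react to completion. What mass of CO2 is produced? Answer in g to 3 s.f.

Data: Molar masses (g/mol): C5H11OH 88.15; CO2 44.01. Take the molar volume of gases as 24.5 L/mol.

n(C5H11OH) = 840.0 / 88.15 = 9.529 mol
n(O2) = 2250 / 24.5 = 91.84 mol
n/ν for C5H11OH = 9.529/2 = 4.765
n/ν for O2 = 91.84/15 = 6.123
Smallest n/ν is C5H11OH → limiting reagent.
n(CO2) = (10/2) × 9.529 = 47.65 mol
mass = 47.65 × 44.01 = 2097 g

2100 g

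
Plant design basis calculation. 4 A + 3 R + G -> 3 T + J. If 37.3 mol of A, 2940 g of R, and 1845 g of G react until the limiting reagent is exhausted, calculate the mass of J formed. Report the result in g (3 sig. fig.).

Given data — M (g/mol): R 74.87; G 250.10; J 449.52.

n(A) = 37.30 mol
n(R) = 2940 / 74.87 = 39.27 mol
n(G) = 1845 / 250.10 = 7.377 mol
n/ν → A: 9.325, R: 13.09, G: 7.377; G is limiting.
n(J) = (1/1) × 7.377 = 7.377 mol
mass = 7.377 × 449.52 = 3316 g

3320 g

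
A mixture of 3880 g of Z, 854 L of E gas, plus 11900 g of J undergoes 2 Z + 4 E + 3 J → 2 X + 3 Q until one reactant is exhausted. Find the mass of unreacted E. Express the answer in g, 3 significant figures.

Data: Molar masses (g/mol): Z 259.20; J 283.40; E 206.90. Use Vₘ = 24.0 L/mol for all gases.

n(Z) = 3880 / 259.20 = 14.97 mol
n(E) = 854.0 / 24.0 = 35.58 mol
n(J) = 11900 / 283.40 = 41.99 mol
n/ν for Z = 14.97/2 = 7.485
n/ν for E = 35.58/4 = 8.895
n/ν for J = 41.99/3 = 14.00
Smallest n/ν is Z → limiting reagent.
E consumed = (4/2) × 14.97 = 29.94 mol
E remaining = 35.58 − 29.94 = 5.640 mol
mass = 5.640 × 206.90 = 1167 g

1170 g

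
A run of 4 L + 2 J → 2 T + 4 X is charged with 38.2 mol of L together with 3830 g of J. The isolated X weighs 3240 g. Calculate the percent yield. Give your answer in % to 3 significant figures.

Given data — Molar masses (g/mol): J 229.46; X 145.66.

n(L) = 38.20 mol
n(J) = 3830 / 229.46 = 16.69 mol
n/ν for L = 38.20/4 = 9.550
n/ν for J = 16.69/2 = 8.345
Smallest n/ν is J → limiting reagent.
theoretical n(X) = (4/2) × 16.69 = 33.38 mol → 4862 g
% yield = 3240 / 4862 × 100 = 66.64 %

66.6 %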